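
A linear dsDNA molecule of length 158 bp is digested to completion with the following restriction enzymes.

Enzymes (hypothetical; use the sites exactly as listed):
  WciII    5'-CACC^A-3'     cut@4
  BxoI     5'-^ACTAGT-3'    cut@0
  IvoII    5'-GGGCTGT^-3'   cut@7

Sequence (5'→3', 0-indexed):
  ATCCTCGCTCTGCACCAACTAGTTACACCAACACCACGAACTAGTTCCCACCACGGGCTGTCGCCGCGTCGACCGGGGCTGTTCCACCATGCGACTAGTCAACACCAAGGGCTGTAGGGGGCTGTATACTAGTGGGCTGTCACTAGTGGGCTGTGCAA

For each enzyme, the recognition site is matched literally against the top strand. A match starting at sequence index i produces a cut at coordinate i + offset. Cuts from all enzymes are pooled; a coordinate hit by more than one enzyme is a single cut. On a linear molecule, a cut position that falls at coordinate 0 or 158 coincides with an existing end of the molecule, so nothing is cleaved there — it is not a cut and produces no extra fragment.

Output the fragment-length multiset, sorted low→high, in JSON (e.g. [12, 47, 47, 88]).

Per-enzyme occurrences:
  WciII (CACCA, off=4): starts [12, 25, 31, 48, 84, 102] → cuts [16, 29, 35, 52, 88, 106]
  BxoI (ACTAGT, off=0): starts [17, 39, 93, 127, 141] → cuts [17, 39, 93, 127, 141]
  IvoII (GGGCTGT, off=7): starts [54, 75, 108, 118, 133, 147] → cuts [61, 82, 115, 125, 140, 154]

All cut coordinates (distinct, sorted): [16, 17, 29, 35, 39, 52, 61, 82, 88, 93, 106, 115, 125, 127, 140, 141, 154]

Fragments:
  [0,16): 16 bp
  [16,17): 1 bp
  [17,29): 12 bp
  [29,35): 6 bp
  [35,39): 4 bp
  [39,52): 13 bp
  [52,61): 9 bp
  [61,82): 21 bp
  [82,88): 6 bp
  [88,93): 5 bp
  [93,106): 13 bp
  [106,115): 9 bp
  [115,125): 10 bp
  [125,127): 2 bp
  [127,140): 13 bp
  [140,141): 1 bp
  [141,154): 13 bp
  [154,158): 4 bp

[1,1,2,4,4,5,6,6,9,9,10,12,13,13,13,13,16,21]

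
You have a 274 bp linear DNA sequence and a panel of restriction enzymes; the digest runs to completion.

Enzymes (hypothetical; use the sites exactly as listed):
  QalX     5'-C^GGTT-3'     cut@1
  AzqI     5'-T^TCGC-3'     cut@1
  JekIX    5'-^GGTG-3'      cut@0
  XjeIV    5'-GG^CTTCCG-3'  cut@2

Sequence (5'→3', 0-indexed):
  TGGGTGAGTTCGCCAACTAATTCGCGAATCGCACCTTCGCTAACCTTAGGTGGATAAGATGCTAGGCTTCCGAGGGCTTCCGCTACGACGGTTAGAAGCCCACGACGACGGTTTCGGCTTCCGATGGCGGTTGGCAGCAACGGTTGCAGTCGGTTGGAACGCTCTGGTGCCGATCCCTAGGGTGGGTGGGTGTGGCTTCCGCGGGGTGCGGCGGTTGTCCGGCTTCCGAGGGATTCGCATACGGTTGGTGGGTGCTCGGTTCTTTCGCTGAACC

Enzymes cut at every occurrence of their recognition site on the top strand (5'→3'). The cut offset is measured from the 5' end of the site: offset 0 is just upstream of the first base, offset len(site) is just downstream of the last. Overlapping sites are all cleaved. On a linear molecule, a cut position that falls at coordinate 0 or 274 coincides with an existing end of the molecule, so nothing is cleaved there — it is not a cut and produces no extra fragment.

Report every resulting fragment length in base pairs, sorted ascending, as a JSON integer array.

Scan for sites:
  QalX (CGGTT, off=1): starts [88, 108, 127, 140, 150, 211, 241, 256] → cuts [89, 109, 128, 141, 151, 212, 242, 257]
  AzqI (TTCGC, off=1): starts [8, 20, 35, 233, 263] → cuts [9, 21, 36, 234, 264]
  JekIX (GGTG, off=0): starts [2, 48, 165, 180, 184, 188, 204, 246, 250] → cuts [2, 48, 165, 180, 184, 188, 204, 246, 250]
  XjeIV (GGCTTCCG, off=2): starts [64, 74, 115, 193, 220] → cuts [66, 76, 117, 195, 222]

All cut coordinates (distinct, sorted): [2, 9, 21, 36, 48, 66, 76, 89, 109, 117, 128, 141, 151, 165, 180, 184, 188, 195, 204, 212, 222, 234, 242, 246, 250, 257, 264]

Fragments:
  [0,2): 2 bp
  [2,9): 7 bp
  [9,21): 12 bp
  [21,36): 15 bp
  [36,48): 12 bp
  [48,66): 18 bp
  [66,76): 10 bp
  [76,89): 13 bp
  [89,109): 20 bp
  [109,117): 8 bp
  [117,128): 11 bp
  [128,141): 13 bp
  [141,151): 10 bp
  [151,165): 14 bp
  [165,180): 15 bp
  [180,184): 4 bp
  [184,188): 4 bp
  [188,195): 7 bp
  [195,204): 9 bp
  [204,212): 8 bp
  [212,222): 10 bp
  [222,234): 12 bp
  [234,242): 8 bp
  [242,246): 4 bp
  [246,250): 4 bp
  [250,257): 7 bp
  [257,264): 7 bp
  [264,274): 10 bp

[2,4,4,4,4,7,7,7,7,8,8,8,9,10,10,10,10,11,12,12,12,13,13,14,15,15,18,20]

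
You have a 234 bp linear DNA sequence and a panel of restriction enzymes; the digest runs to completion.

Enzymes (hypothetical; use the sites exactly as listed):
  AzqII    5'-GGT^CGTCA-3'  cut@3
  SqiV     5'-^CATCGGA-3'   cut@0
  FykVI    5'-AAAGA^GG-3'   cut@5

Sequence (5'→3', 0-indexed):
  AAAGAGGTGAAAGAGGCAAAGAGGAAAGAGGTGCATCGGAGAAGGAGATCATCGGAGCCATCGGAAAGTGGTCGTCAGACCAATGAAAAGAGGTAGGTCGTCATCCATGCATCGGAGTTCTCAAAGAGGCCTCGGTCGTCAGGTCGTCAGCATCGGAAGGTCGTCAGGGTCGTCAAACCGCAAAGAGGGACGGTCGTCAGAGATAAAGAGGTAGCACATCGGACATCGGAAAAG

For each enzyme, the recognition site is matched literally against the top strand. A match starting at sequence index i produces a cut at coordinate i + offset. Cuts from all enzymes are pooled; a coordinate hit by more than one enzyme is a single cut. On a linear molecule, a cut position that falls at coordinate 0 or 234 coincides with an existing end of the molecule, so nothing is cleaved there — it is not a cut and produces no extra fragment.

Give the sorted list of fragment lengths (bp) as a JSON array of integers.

[4,5,6,7,7,7,7,8,8,8,9,9,9,9,11,11,11,14,15,16,16,18,19]

Site scan:
  AzqII (GGTCGTCA, off=3): starts [69, 95, 133, 141, 158, 167, 191] → cuts [72, 98, 136, 144, 161, 170, 194]
  SqiV (CATCGGA, off=0): starts [33, 49, 58, 109, 150, 216, 223] → cuts [33, 49, 58, 109, 150, 216, 223]
  FykVI (AAAGAGG, off=5): starts [0, 9, 17, 24, 86, 122, 181, 204] → cuts [5, 14, 22, 29, 91, 127, 186, 209]

All cut coordinates (distinct, sorted): [5, 14, 22, 29, 33, 49, 58, 72, 91, 98, 109, 127, 136, 144, 150, 161, 170, 186, 194, 209, 216, 223]

Fragment lengths:
  [0,5): 5 bp
  [5,14): 9 bp
  [14,22): 8 bp
  [22,29): 7 bp
  [29,33): 4 bp
  [33,49): 16 bp
  [49,58): 9 bp
  [58,72): 14 bp
  [72,91): 19 bp
  [91,98): 7 bp
  [98,109): 11 bp
  [109,127): 18 bp
  [127,136): 9 bp
  [136,144): 8 bp
  [144,150): 6 bp
  [150,161): 11 bp
  [161,170): 9 bp
  [170,186): 16 bp
  [186,194): 8 bp
  [194,209): 15 bp
  [209,216): 7 bp
  [216,223): 7 bp
  [223,234): 11 bp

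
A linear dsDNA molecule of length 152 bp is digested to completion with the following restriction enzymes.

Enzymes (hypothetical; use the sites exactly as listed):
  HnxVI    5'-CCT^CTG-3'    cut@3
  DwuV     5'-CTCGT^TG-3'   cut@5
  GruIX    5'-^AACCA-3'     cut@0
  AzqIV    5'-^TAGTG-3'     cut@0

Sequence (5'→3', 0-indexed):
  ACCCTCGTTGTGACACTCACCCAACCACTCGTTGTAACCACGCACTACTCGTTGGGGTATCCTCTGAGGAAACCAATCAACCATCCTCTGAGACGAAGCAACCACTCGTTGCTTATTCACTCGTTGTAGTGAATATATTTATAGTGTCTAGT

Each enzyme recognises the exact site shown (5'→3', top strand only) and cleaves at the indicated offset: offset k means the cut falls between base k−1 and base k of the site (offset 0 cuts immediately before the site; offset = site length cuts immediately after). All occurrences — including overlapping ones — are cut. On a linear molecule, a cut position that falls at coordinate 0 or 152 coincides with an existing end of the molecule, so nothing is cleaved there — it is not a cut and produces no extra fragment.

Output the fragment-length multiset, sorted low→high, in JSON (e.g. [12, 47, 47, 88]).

Site scan:
  HnxVI (CCTCTG, off=3): starts [60, 84] → cuts [63, 87]
  DwuV (CTCGTTG, off=5): starts [3, 27, 47, 104, 119] → cuts [8, 32, 52, 109, 124]
  GruIX (AACCA, off=0): starts [22, 35, 70, 78, 99] → cuts [22, 35, 70, 78, 99]
  AzqIV (TAGTG, off=0): starts [126, 141] → cuts [126, 141]

Pooled cuts: [8, 22, 32, 35, 52, 63, 70, 78, 87, 99, 109, 124, 126, 141]

Fragments:
  [0,8): 8 bp
  [8,22): 14 bp
  [22,32): 10 bp
  [32,35): 3 bp
  [35,52): 17 bp
  [52,63): 11 bp
  [63,70): 7 bp
  [70,78): 8 bp
  [78,87): 9 bp
  [87,99): 12 bp
  [99,109): 10 bp
  [109,124): 15 bp
  [124,126): 2 bp
  [126,141): 15 bp
  [141,152): 11 bp

[2,3,7,8,8,9,10,10,11,11,12,14,15,15,17]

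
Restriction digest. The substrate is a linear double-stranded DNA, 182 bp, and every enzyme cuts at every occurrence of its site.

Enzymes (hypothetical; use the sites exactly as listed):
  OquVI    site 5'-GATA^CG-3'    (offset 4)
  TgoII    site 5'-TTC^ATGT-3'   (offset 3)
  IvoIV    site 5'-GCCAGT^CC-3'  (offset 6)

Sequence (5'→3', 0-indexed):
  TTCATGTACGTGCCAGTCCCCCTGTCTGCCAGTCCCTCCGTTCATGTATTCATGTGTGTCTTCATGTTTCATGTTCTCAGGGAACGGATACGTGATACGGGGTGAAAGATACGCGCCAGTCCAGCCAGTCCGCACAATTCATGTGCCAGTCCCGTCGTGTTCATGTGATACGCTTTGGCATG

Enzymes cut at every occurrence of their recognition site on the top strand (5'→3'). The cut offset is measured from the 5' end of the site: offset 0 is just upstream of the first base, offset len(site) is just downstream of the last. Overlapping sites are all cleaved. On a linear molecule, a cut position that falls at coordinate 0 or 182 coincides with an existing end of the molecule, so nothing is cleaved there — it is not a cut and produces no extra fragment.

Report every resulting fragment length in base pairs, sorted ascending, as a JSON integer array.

[3,7,7,8,8,9,9,10,10,11,12,12,12,14,14,16,20]

Site scan:
  OquVI GATACG/4: at [86, 93, 107, 166] ⇒ [90, 97, 111, 170]
  TgoII TTCATGT/3: at [0, 40, 48, 60, 67, 137, 159] ⇒ [3, 43, 51, 63, 70, 140, 162]
  IvoIV GCCAGTCC/6: at [11, 27, 114, 123, 144] ⇒ [17, 33, 120, 129, 150]

All cut coordinates (distinct, sorted): [3, 17, 33, 43, 51, 63, 70, 90, 97, 111, 120, 129, 140, 150, 162, 170]

Fragments:
  [0,3): 3 bp
  [3,17): 14 bp
  [17,33): 16 bp
  [33,43): 10 bp
  [43,51): 8 bp
  [51,63): 12 bp
  [63,70): 7 bp
  [70,90): 20 bp
  [90,97): 7 bp
  [97,111): 14 bp
  [111,120): 9 bp
  [120,129): 9 bp
  [129,140): 11 bp
  [140,150): 10 bp
  [150,162): 12 bp
  [162,170): 8 bp
  [170,182): 12 bp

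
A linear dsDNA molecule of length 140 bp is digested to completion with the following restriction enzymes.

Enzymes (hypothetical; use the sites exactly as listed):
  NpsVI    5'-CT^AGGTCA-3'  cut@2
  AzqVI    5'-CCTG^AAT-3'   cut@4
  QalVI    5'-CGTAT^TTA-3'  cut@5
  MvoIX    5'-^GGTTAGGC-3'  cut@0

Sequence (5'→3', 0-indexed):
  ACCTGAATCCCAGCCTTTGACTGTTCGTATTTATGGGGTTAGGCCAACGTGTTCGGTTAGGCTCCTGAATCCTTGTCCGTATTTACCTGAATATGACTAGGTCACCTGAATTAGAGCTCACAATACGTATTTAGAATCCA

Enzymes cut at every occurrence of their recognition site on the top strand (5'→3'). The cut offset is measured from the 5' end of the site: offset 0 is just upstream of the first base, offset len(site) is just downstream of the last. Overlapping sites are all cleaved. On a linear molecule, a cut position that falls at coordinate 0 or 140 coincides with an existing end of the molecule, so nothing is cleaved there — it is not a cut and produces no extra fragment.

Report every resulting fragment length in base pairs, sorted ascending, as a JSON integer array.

Per-enzyme occurrences:
  NpsVI (CTAGGTCA, off=2): starts [96] → cuts [98]
  AzqVI (CCTGAAT, off=4): starts [1, 63, 85, 104] → cuts [5, 67, 89, 108]
  QalVI (CGTATTTA, off=5): starts [25, 77, 125] → cuts [30, 82, 130]
  MvoIX (GGTTAGGC, off=0): starts [36, 54] → cuts [36, 54]

Pooled cuts: [5, 30, 36, 54, 67, 82, 89, 98, 108, 130]

Fragment lengths:
  [0,5): 5 bp
  [5,30): 25 bp
  [30,36): 6 bp
  [36,54): 18 bp
  [54,67): 13 bp
  [67,82): 15 bp
  [82,89): 7 bp
  [89,98): 9 bp
  [98,108): 10 bp
  [108,130): 22 bp
  [130,140): 10 bp

[5,6,7,9,10,10,13,15,18,22,25]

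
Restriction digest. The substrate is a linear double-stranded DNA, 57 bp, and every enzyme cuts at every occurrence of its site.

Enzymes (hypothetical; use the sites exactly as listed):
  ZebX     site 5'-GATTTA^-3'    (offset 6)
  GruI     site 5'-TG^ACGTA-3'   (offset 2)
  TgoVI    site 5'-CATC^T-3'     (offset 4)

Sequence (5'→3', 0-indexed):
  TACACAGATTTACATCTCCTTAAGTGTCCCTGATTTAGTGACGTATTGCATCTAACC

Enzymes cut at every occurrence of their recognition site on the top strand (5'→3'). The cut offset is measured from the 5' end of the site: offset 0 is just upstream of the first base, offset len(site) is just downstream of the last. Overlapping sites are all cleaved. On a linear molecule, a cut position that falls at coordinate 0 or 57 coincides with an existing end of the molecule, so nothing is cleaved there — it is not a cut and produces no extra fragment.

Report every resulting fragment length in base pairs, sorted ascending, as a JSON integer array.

[3,4,5,12,12,21]

Site scan:
  ZebX (GATTTA, off=6): starts [6, 31] → cuts [12, 37]
  GruI (TGACGTA, off=2): starts [38] → cuts [40]
  TgoVI (CATCT, off=4): starts [12, 48] → cuts [16, 52]

Pooled cuts: [12, 16, 37, 40, 52]

Fragment lengths:
  [0,12): 12 bp
  [12,16): 4 bp
  [16,37): 21 bp
  [37,40): 3 bp
  [40,52): 12 bp
  [52,57): 5 bp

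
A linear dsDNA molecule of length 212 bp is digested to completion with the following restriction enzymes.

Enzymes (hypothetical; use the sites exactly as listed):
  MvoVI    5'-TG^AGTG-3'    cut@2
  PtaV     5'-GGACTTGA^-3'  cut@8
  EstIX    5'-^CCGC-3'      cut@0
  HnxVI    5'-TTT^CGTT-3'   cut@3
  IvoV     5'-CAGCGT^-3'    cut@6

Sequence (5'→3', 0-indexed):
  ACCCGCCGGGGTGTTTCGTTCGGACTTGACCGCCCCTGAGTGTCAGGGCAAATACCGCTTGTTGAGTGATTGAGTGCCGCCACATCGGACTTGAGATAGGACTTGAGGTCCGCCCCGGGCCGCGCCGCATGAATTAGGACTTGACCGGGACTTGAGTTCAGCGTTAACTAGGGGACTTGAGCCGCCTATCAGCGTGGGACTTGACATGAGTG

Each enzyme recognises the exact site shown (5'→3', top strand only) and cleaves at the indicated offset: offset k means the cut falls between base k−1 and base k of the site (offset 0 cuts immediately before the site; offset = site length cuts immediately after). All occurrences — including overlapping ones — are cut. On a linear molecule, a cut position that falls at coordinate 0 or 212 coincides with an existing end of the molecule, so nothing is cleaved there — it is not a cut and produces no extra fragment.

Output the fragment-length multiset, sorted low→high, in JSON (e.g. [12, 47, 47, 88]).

Scan for sites:
  MvoVI TGAGTG/2: at [36, 62, 70, 206] ⇒ [38, 64, 72, 208]
  PtaV GGACTTGA/8: at [21, 86, 98, 136, 147, 172, 196] ⇒ [29, 94, 106, 144, 155, 180, 204]
  EstIX CCGC/0: at [2, 29, 54, 76, 109, 119, 124, 181] ⇒ [2, 29, 54, 76, 109, 119, 124, 181]
  HnxVI TTTCGTT/3: at [13] ⇒ [16]
  IvoV CAGCGT/6: at [158, 189] ⇒ [164, 195]

Pooled cuts: [2, 16, 29, 38, 54, 64, 72, 76, 94, 106, 109, 119, 124, 144, 155, 164, 180, 181, 195, 204, 208]

Fragment lengths:
  [0,2): 2 bp
  [2,16): 14 bp
  [16,29): 13 bp
  [29,38): 9 bp
  [38,54): 16 bp
  [54,64): 10 bp
  [64,72): 8 bp
  [72,76): 4 bp
  [76,94): 18 bp
  [94,106): 12 bp
  [106,109): 3 bp
  [109,119): 10 bp
  [119,124): 5 bp
  [124,144): 20 bp
  [144,155): 11 bp
  [155,164): 9 bp
  [164,180): 16 bp
  [180,181): 1 bp
  [181,195): 14 bp
  [195,204): 9 bp
  [204,208): 4 bp
  [208,212): 4 bp

[1,2,3,4,4,4,5,8,9,9,9,10,10,11,12,13,14,14,16,16,18,20]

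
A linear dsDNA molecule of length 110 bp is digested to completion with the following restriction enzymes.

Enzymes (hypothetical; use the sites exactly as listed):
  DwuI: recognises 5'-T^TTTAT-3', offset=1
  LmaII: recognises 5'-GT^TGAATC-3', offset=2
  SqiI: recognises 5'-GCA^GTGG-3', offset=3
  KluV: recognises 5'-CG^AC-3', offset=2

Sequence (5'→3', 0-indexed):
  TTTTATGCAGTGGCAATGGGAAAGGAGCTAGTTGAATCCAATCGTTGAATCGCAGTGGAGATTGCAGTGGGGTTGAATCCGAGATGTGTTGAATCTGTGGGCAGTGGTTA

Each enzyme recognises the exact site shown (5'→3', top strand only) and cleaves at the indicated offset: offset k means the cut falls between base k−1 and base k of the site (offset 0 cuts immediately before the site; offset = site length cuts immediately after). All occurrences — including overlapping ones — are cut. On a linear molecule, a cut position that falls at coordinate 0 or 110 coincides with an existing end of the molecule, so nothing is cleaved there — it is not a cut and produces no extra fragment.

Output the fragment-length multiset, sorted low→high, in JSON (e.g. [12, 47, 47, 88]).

[1,7,7,8,9,12,13,14,16,23]

Site scan:
  DwuI (TTTTAT, off=1): starts [0] → cuts [1]
  LmaII (GTTGAATC, off=2): starts [30, 43, 71, 87] → cuts [32, 45, 73, 89]
  SqiI (GCAGTGG, off=3): starts [6, 51, 63, 100] → cuts [9, 54, 66, 103]
  KluV (CGAC, off=2): no sites

Pooled cuts: [1, 9, 32, 45, 54, 66, 73, 89, 103]

Fragment lengths:
  [0,1): 1 bp
  [1,9): 8 bp
  [9,32): 23 bp
  [32,45): 13 bp
  [45,54): 9 bp
  [54,66): 12 bp
  [66,73): 7 bp
  [73,89): 16 bp
  [89,103): 14 bp
  [103,110): 7 bp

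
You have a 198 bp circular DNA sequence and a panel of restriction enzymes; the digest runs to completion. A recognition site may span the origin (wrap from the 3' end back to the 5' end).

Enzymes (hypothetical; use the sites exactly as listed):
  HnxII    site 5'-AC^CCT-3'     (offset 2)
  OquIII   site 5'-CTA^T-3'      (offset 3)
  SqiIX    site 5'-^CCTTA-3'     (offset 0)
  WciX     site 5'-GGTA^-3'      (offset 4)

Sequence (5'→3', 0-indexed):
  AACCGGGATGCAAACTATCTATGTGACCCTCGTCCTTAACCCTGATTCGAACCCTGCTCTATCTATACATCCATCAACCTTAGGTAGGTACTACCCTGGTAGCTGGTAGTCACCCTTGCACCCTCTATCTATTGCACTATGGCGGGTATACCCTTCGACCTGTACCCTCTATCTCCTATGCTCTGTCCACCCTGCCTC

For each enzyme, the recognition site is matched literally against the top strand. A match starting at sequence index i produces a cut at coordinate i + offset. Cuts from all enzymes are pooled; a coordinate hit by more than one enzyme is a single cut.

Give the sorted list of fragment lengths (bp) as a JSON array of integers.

Scan for sites:
  HnxII ACCCT/2: at [25, 38, 50, 92, 111, 119, 149, 163, 188] ⇒ [27, 40, 52, 94, 113, 121, 151, 165, 190]
  OquIII CTAT/3: at [14, 18, 58, 62, 124, 128, 136, 168, 175] ⇒ [17, 21, 61, 65, 127, 131, 139, 171, 178]
  SqiIX CCTTA/0: at [33, 77] ⇒ [33, 77]
  WciX GGTA/4: at [82, 86, 97, 104, 144] ⇒ [86, 90, 101, 108, 148]

Pooled cuts: [17, 21, 27, 33, 40, 52, 61, 65, 77, 86, 90, 94, 101, 108, 113, 121, 127, 131, 139, 148, 151, 165, 171, 178, 190]

Fragments:
  17→21: 4 bp
  21→27: 6 bp
  27→33: 6 bp
  33→40: 7 bp
  40→52: 12 bp
  52→61: 9 bp
  61→65: 4 bp
  65→77: 12 bp
  77→86: 9 bp
  86→90: 4 bp
  90→94: 4 bp
  94→101: 7 bp
  101→108: 7 bp
  108→113: 5 bp
  113→121: 8 bp
  121→127: 6 bp
  127→131: 4 bp
  131→139: 8 bp
  139→148: 9 bp
  148→151: 3 bp
  151→165: 14 bp
  165→171: 6 bp
  171→178: 7 bp
  178→190: 12 bp
  190→17 (wrap): 198-190+17 = 25 bp

[3,4,4,4,4,4,5,6,6,6,6,7,7,7,7,8,8,9,9,9,12,12,12,14,25]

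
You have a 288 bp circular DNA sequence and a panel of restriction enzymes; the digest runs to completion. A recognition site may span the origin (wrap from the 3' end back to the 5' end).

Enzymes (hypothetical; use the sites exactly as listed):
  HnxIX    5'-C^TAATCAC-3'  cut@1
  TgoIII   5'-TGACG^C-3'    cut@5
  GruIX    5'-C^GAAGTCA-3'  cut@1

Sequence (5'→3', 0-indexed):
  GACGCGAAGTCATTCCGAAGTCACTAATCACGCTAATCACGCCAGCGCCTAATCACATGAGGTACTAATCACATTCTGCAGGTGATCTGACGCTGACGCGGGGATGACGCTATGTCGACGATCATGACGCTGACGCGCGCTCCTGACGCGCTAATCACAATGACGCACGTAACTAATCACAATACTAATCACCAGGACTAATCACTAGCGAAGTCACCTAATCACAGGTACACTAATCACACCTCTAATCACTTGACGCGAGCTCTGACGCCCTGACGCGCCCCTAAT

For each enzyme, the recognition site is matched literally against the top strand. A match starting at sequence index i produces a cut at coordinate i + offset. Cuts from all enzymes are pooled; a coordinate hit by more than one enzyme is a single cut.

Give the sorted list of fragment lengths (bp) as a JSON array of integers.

Site scan:
  HnxIX (CTAATCAC, off=1): starts [23, 32, 48, 64, 150, 172, 184, 197, 217, 232, 244] → cuts [24, 33, 49, 65, 151, 173, 185, 198, 218, 233, 245]
  TgoIII (TGACGC, off=5): starts [87, 93, 104, 124, 130, 143, 160, 253, 265, 273, 287] → cuts [4, 92, 98, 109, 129, 135, 148, 165, 258, 270, 278]
  GruIX (CGAAGTCA, off=1): starts [4, 15, 208] → cuts [5, 16, 209]

Pooled cuts: [4, 5, 16, 24, 33, 49, 65, 92, 98, 109, 129, 135, 148, 151, 165, 173, 185, 198, 209, 218, 233, 245, 258, 270, 278]

Fragment lengths:
  4→5: 1 bp
  5→16: 11 bp
  16→24: 8 bp
  24→33: 9 bp
  33→49: 16 bp
  49→65: 16 bp
  65→92: 27 bp
  92→98: 6 bp
  98→109: 11 bp
  109→129: 20 bp
  129→135: 6 bp
  135→148: 13 bp
  148→151: 3 bp
  151→165: 14 bp
  165→173: 8 bp
  173→185: 12 bp
  185→198: 13 bp
  198→209: 11 bp
  209→218: 9 bp
  218→233: 15 bp
  233→245: 12 bp
  245→258: 13 bp
  258→270: 12 bp
  270→278: 8 bp
  278→4 (wrap): 288-278+4 = 14 bp

[1,3,6,6,8,8,8,9,9,11,11,11,12,12,12,13,13,13,14,14,15,16,16,20,27]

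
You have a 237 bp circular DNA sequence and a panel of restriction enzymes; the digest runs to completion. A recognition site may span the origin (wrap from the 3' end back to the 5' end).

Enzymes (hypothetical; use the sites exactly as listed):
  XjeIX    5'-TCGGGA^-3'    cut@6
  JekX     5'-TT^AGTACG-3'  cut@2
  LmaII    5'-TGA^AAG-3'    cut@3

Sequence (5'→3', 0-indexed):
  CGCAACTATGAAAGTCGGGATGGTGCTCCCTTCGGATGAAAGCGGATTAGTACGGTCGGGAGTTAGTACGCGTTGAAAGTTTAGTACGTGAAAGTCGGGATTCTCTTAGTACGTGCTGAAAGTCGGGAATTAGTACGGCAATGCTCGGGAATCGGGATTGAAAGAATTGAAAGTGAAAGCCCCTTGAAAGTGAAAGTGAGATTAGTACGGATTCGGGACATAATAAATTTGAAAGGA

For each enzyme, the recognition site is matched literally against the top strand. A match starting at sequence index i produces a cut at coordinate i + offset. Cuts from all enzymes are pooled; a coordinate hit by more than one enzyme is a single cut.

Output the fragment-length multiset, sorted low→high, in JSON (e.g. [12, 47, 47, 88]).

Site scan:
  XjeIX TCGGGA/6: at [14, 55, 94, 122, 144, 151, 212] ⇒ [20, 61, 100, 128, 150, 157, 218]
  JekX TTAGTACG/2: at [46, 62, 80, 105, 129, 201] ⇒ [48, 64, 82, 107, 131, 203]
  LmaII TGAAAG/3: at [8, 36, 73, 88, 116, 158, 167, 173, 184, 190, 229] ⇒ [11, 39, 76, 91, 119, 161, 170, 176, 187, 193, 232]

Pooled cuts: [11, 20, 39, 48, 61, 64, 76, 82, 91, 100, 107, 119, 128, 131, 150, 157, 161, 170, 176, 187, 193, 203, 218, 232]

Fragments:
  11→20: 9 bp
  20→39: 19 bp
  39→48: 9 bp
  48→61: 13 bp
  61→64: 3 bp
  64→76: 12 bp
  76→82: 6 bp
  82→91: 9 bp
  91→100: 9 bp
  100→107: 7 bp
  107→119: 12 bp
  119→128: 9 bp
  128→131: 3 bp
  131→150: 19 bp
  150→157: 7 bp
  157→161: 4 bp
  161→170: 9 bp
  170→176: 6 bp
  176→187: 11 bp
  187→193: 6 bp
  193→203: 10 bp
  203→218: 15 bp
  218→232: 14 bp
  232→11 (wrap): 237-232+11 = 16 bp

[3,3,4,6,6,6,7,7,9,9,9,9,9,9,10,11,12,12,13,14,15,16,19,19]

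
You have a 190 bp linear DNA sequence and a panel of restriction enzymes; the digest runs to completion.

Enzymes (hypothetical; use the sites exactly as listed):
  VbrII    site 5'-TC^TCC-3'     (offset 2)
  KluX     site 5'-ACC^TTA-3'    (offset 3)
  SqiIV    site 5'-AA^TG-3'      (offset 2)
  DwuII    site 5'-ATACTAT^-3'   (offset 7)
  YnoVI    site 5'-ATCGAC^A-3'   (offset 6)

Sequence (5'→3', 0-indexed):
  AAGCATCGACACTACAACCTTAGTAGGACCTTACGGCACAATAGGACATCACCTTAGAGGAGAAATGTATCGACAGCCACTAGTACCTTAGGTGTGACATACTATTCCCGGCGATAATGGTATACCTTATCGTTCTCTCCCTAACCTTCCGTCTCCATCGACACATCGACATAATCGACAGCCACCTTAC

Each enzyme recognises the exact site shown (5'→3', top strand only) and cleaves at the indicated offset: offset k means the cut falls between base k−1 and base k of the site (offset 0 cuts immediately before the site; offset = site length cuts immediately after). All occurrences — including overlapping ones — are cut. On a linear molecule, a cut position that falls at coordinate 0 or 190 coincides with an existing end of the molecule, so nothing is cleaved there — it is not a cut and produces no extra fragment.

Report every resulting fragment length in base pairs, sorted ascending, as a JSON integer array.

[4,7,8,9,9,9,9,9,10,11,11,12,12,13,16,18,23]

Per-enzyme occurrences:
  VbrII (TCTCC, off=2): starts [135, 151] → cuts [137, 153]
  KluX (ACCTTA, off=3): starts [16, 27, 50, 84, 123, 183] → cuts [19, 30, 53, 87, 126, 186]
  SqiIV (AATG, off=2): starts [63, 115] → cuts [65, 117]
  DwuII (ATACTAT, off=7): starts [98] → cuts [105]
  YnoVI (ATCGACA, off=6): starts [4, 68, 156, 164, 173] → cuts [10, 74, 162, 170, 179]

All cut coordinates (distinct, sorted): [10, 19, 30, 53, 65, 74, 87, 105, 117, 126, 137, 153, 162, 170, 179, 186]

Fragments:
  [0,10): 10 bp
  [10,19): 9 bp
  [19,30): 11 bp
  [30,53): 23 bp
  [53,65): 12 bp
  [65,74): 9 bp
  [74,87): 13 bp
  [87,105): 18 bp
  [105,117): 12 bp
  [117,126): 9 bp
  [126,137): 11 bp
  [137,153): 16 bp
  [153,162): 9 bp
  [162,170): 8 bp
  [170,179): 9 bp
  [179,186): 7 bp
  [186,190): 4 bp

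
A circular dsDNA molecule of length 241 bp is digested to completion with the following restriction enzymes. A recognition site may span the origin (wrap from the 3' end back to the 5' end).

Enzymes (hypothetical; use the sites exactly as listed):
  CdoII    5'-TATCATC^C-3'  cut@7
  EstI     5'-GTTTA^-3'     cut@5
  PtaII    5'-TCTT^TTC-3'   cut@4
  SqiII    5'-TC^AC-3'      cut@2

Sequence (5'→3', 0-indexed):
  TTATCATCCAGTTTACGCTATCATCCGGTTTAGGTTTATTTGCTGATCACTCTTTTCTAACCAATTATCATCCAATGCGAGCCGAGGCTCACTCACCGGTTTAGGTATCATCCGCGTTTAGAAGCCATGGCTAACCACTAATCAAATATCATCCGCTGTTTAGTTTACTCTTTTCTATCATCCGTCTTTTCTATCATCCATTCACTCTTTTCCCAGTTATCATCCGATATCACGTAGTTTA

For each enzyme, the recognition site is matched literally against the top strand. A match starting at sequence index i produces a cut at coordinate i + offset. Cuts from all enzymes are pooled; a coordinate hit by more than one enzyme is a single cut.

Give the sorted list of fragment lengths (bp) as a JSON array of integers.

Scan for sites:
  CdoII (TATCATCC, off=7): starts [1, 18, 65, 105, 146, 175, 191, 217] → cuts [8, 25, 72, 112, 153, 182, 198, 224]
  EstI (GTTTA, off=5): starts [10, 27, 33, 98, 115, 157, 162, 236] → cuts [0, 15, 32, 38, 103, 120, 162, 167]
  PtaII (TCTTTTC, off=4): starts [50, 168, 184, 205] → cuts [54, 172, 188, 209]
  SqiII (TCAC, off=2): starts [46, 88, 92, 201, 229] → cuts [48, 90, 94, 203, 231]

All cut coordinates (distinct, sorted): [0, 8, 15, 25, 32, 38, 48, 54, 72, 90, 94, 103, 112, 120, 153, 162, 167, 172, 182, 188, 198, 203, 209, 224, 231]

Fragment lengths:
  0→8: 8 bp
  8→15: 7 bp
  15→25: 10 bp
  25→32: 7 bp
  32→38: 6 bp
  38→48: 10 bp
  48→54: 6 bp
  54→72: 18 bp
  72→90: 18 bp
  90→94: 4 bp
  94→103: 9 bp
  103→112: 9 bp
  112→120: 8 bp
  120→153: 33 bp
  153→162: 9 bp
  162→167: 5 bp
  167→172: 5 bp
  172→182: 10 bp
  182→188: 6 bp
  188→198: 10 bp
  198→203: 5 bp
  203→209: 6 bp
  209→224: 15 bp
  224→231: 7 bp
  231→0 (wrap): 241-231+0 = 10 bp

[4,5,5,5,6,6,6,6,7,7,7,8,8,9,9,9,10,10,10,10,10,15,18,18,33]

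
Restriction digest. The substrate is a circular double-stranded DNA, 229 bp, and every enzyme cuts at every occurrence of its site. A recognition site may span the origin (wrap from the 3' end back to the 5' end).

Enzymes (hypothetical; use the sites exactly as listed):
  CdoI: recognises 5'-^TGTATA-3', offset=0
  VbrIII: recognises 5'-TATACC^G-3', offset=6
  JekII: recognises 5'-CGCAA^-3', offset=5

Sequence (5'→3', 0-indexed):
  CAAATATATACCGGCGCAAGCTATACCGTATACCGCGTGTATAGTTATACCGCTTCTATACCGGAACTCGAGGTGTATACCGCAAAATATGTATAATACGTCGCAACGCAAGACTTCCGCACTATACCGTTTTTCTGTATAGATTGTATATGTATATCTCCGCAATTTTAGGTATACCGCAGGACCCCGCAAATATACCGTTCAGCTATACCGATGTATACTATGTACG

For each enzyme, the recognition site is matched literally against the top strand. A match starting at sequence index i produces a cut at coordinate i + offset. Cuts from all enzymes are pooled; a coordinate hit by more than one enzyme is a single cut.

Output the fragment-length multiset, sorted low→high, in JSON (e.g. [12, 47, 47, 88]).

[2,3,4,4,5,6,7,7,7,7,8,8,9,9,11,11,13,13,14,14,15,17,17,18]

Per-enzyme occurrences:
  CdoI TGTATA/0: at [37, 73, 89, 135, 144, 150, 214] ⇒ [37, 73, 89, 135, 144, 150, 214]
  VbrIII TATACCG/6: at [6, 21, 28, 45, 56, 75, 122, 172, 193, 206] ⇒ [12, 27, 34, 51, 62, 81, 128, 178, 199, 212]
  JekII CGCAA/5: at [14, 80, 101, 106, 160, 187, 227] ⇒ [3, 19, 85, 106, 111, 165, 192]

Pooled cuts: [3, 12, 19, 27, 34, 37, 51, 62, 73, 81, 85, 89, 106, 111, 128, 135, 144, 150, 165, 178, 192, 199, 212, 214]

Fragments:
  3→12: 9 bp
  12→19: 7 bp
  19→27: 8 bp
  27→34: 7 bp
  34→37: 3 bp
  37→51: 14 bp
  51→62: 11 bp
  62→73: 11 bp
  73→81: 8 bp
  81→85: 4 bp
  85→89: 4 bp
  89→106: 17 bp
  106→111: 5 bp
  111→128: 17 bp
  128→135: 7 bp
  135→144: 9 bp
  144→150: 6 bp
  150→165: 15 bp
  165→178: 13 bp
  178→192: 14 bp
  192→199: 7 bp
  199→212: 13 bp
  212→214: 2 bp
  214→3 (wrap): 229-214+3 = 18 bp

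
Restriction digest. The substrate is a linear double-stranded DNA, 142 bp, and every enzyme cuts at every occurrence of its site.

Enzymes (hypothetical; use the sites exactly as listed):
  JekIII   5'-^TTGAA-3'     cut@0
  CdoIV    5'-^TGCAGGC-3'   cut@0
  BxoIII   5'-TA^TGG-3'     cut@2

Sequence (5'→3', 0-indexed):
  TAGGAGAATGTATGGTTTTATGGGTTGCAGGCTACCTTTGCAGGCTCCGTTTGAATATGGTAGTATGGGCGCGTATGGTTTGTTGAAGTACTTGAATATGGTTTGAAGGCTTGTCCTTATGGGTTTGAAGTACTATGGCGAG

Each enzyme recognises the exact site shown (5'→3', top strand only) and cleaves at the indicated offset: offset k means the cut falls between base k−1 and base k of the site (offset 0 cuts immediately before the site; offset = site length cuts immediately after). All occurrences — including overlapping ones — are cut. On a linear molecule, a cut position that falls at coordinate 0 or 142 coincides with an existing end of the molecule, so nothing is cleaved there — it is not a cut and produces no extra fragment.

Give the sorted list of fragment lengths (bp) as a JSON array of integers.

[4,5,5,7,7,7,7,8,8,9,10,11,12,12,13,17]

Scan for sites:
  JekIII TTGAA/0: at [50, 82, 91, 102, 124] ⇒ [50, 82, 91, 102, 124]
  CdoIV TGCAGGC/0: at [25, 38] ⇒ [25, 38]
  BxoIII TATGG/2: at [10, 18, 55, 63, 73, 96, 117, 133] ⇒ [12, 20, 57, 65, 75, 98, 119, 135]

All cut coordinates (distinct, sorted): [12, 20, 25, 38, 50, 57, 65, 75, 82, 91, 98, 102, 119, 124, 135]

Fragments:
  [0,12): 12 bp
  [12,20): 8 bp
  [20,25): 5 bp
  [25,38): 13 bp
  [38,50): 12 bp
  [50,57): 7 bp
  [57,65): 8 bp
  [65,75): 10 bp
  [75,82): 7 bp
  [82,91): 9 bp
  [91,98): 7 bp
  [98,102): 4 bp
  [102,119): 17 bp
  [119,124): 5 bp
  [124,135): 11 bp
  [135,142): 7 bp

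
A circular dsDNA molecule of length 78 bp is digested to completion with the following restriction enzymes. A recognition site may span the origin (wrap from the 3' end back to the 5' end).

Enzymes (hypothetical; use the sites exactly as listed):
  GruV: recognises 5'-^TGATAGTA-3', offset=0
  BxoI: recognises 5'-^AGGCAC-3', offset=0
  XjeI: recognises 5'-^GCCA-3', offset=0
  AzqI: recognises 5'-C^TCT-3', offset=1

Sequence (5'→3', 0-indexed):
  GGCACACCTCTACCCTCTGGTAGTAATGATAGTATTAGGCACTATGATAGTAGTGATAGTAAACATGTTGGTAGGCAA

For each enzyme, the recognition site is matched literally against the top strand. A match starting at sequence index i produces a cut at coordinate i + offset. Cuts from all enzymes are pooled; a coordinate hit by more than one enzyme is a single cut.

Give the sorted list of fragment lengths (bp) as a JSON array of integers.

[7,8,9,9,10,11,24]

Site scan:
  GruV (TGATAGTA, off=0): starts [26, 44, 53] → cuts [26, 44, 53]
  BxoI (AGGCAC, off=0): starts [36, 77] → cuts [36, 77]
  XjeI (GCCA, off=0): no sites
  AzqI (CTCT, off=1): starts [7, 14] → cuts [8, 15]

Pooled cuts: [8, 15, 26, 36, 44, 53, 77]

Fragments:
  8→15: 7 bp
  15→26: 11 bp
  26→36: 10 bp
  36→44: 8 bp
  44→53: 9 bp
  53→77: 24 bp
  77→8 (wrap): 78-77+8 = 9 bp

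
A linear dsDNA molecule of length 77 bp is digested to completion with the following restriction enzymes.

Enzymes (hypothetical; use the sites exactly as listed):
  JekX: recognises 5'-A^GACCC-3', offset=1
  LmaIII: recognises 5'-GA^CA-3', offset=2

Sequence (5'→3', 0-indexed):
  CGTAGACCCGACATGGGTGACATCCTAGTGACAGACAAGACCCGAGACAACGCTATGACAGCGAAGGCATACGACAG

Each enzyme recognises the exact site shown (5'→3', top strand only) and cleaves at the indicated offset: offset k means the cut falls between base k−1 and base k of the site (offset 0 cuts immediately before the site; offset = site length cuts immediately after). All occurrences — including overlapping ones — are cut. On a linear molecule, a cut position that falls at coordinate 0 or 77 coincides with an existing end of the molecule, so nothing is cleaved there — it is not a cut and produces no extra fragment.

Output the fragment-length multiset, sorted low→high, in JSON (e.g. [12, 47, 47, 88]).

Scan for sites:
  JekX (AGACCC, off=1): starts [3, 37] → cuts [4, 38]
  LmaIII (GACA, off=2): starts [9, 18, 29, 33, 45, 56, 72] → cuts [11, 20, 31, 35, 47, 58, 74]

All cut coordinates (distinct, sorted): [4, 11, 20, 31, 35, 38, 47, 58, 74]

Fragment lengths:
  [0,4): 4 bp
  [4,11): 7 bp
  [11,20): 9 bp
  [20,31): 11 bp
  [31,35): 4 bp
  [35,38): 3 bp
  [38,47): 9 bp
  [47,58): 11 bp
  [58,74): 16 bp
  [74,77): 3 bp

[3,3,4,4,7,9,9,11,11,16]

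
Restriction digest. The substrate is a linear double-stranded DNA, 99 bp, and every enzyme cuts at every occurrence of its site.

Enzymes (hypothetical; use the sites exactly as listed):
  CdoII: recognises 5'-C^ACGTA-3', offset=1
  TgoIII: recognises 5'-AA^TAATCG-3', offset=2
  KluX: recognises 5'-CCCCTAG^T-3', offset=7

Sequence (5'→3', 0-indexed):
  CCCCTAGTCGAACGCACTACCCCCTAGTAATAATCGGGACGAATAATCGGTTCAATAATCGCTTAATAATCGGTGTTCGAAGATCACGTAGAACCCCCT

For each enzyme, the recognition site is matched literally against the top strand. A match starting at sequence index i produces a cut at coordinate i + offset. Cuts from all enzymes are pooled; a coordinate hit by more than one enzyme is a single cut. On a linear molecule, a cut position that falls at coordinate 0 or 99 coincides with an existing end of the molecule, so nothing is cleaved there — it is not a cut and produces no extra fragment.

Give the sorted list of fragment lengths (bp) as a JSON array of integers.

[3,7,11,12,13,14,19,20]

Scan for sites:
  CdoII CACGTA/1: at [84] ⇒ [85]
  TgoIII AATAATCG/2: at [28, 41, 53, 64] ⇒ [30, 43, 55, 66]
  KluX CCCCTAGT/7: at [0, 20] ⇒ [7, 27]

Pooled cuts: [7, 27, 30, 43, 55, 66, 85]

Fragment lengths:
  [0,7): 7 bp
  [7,27): 20 bp
  [27,30): 3 bp
  [30,43): 13 bp
  [43,55): 12 bp
  [55,66): 11 bp
  [66,85): 19 bp
  [85,99): 14 bp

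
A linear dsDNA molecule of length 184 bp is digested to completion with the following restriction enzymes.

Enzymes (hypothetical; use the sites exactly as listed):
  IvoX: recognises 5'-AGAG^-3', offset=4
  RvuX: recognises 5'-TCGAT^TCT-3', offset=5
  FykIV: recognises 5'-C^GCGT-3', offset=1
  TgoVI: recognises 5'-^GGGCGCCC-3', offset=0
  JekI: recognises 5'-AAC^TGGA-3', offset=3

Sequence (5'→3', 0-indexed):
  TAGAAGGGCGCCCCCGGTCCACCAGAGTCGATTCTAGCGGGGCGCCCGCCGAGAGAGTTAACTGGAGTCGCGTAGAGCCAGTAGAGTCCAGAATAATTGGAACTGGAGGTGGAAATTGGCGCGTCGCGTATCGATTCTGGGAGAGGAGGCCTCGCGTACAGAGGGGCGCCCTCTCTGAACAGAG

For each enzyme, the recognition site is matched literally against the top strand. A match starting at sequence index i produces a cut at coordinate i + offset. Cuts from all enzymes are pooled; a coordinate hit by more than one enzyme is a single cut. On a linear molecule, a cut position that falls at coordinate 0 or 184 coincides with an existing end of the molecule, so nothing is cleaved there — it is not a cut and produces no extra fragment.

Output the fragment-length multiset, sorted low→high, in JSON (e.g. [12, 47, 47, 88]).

Per-enzyme occurrences:
  IvoX AGAG/4: at [23, 51, 53, 73, 82, 141, 159, 180] ⇒ [27, 55, 57, 77, 86, 145, 163] (position 184 is a terminus of the linear molecule — no cut)
  RvuX TCGATTCT/5: at [27, 130] ⇒ [32, 135]
  FykIV CGCGT/1: at [68, 119, 124, 152] ⇒ [69, 120, 125, 153]
  TgoVI GGGCGCCC/0: at [5, 39, 163] ⇒ [5, 39, 163]
  JekI AACTGGA/3: at [59, 100] ⇒ [62, 103]

All cut coordinates (distinct, sorted): [5, 27, 32, 39, 55, 57, 62, 69, 77, 86, 103, 120, 125, 135, 145, 153, 163]

Fragment lengths:
  [0,5): 5 bp
  [5,27): 22 bp
  [27,32): 5 bp
  [32,39): 7 bp
  [39,55): 16 bp
  [55,57): 2 bp
  [57,62): 5 bp
  [62,69): 7 bp
  [69,77): 8 bp
  [77,86): 9 bp
  [86,103): 17 bp
  [103,120): 17 bp
  [120,125): 5 bp
  [125,135): 10 bp
  [135,145): 10 bp
  [145,153): 8 bp
  [153,163): 10 bp
  [163,184): 21 bp

[2,5,5,5,5,7,7,8,8,9,10,10,10,16,17,17,21,22]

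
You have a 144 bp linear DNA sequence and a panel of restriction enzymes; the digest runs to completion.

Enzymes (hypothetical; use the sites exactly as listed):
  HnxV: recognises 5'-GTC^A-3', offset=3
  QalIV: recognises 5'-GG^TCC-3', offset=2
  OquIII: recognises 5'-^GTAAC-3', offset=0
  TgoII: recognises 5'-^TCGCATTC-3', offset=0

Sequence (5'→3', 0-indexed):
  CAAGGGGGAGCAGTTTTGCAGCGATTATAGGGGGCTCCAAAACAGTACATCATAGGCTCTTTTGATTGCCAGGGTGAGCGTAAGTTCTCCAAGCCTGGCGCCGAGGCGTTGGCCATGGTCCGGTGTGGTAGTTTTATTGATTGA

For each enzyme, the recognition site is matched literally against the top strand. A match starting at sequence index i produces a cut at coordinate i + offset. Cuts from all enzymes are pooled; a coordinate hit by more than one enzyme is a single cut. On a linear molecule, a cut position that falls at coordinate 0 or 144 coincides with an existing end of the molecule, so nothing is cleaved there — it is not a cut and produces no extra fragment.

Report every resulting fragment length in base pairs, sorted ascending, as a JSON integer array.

[26,118]

Per-enzyme occurrences:
  HnxV (GTCA, off=3): no sites
  QalIV GGTCC/2: at [116] ⇒ [118]
  OquIII (GTAAC, off=0): no sites
  TgoII (TCGCATTC, off=0): no sites

Pooled cuts: [118]

Fragment lengths:
  [0,118): 118 bp
  [118,144): 26 bp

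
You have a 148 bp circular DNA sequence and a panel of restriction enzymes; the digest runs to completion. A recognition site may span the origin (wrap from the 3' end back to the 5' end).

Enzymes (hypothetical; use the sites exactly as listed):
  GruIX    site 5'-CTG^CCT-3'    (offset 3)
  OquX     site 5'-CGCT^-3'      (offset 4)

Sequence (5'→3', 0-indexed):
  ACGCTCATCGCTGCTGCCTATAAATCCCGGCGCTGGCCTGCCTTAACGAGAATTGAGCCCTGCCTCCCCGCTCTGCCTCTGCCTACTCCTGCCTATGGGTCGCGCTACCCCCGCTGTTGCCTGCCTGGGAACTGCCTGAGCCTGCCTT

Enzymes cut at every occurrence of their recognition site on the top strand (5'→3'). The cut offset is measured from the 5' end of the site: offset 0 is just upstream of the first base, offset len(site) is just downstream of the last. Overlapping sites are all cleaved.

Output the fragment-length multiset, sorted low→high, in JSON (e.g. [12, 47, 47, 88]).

Site scan:
  GruIX (CTGCCT, off=3): starts [13, 37, 59, 72, 78, 88, 120, 131, 141] → cuts [16, 40, 62, 75, 81, 91, 123, 134, 144]
  OquX (CGCT, off=4): starts [1, 8, 30, 68, 102, 111] → cuts [5, 12, 34, 72, 106, 115]

Pooled cuts: [5, 12, 16, 34, 40, 62, 72, 75, 81, 91, 106, 115, 123, 134, 144]

Fragments:
  5→12: 7 bp
  12→16: 4 bp
  16→34: 18 bp
  34→40: 6 bp
  40→62: 22 bp
  62→72: 10 bp
  72→75: 3 bp
  75→81: 6 bp
  81→91: 10 bp
  91→106: 15 bp
  106→115: 9 bp
  115→123: 8 bp
  123→134: 11 bp
  134→144: 10 bp
  144→5 (wrap): 148-144+5 = 9 bp

[3,4,6,6,7,8,9,9,10,10,10,11,15,18,22]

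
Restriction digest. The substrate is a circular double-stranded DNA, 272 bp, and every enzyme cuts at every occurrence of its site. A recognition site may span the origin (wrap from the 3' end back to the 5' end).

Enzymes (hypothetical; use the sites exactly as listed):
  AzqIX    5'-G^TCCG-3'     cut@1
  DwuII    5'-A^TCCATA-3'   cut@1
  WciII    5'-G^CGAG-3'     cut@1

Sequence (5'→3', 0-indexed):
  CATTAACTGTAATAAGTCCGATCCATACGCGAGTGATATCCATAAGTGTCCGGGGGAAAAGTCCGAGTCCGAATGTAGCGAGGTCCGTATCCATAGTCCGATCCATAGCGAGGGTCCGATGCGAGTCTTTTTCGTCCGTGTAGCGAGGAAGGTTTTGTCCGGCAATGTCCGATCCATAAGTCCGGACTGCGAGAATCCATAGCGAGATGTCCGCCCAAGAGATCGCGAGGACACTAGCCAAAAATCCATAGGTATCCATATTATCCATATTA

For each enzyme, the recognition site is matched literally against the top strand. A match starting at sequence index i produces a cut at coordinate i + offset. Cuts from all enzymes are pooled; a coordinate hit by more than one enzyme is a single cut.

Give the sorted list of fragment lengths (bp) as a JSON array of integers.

Site scan:
  AzqIX (GTCCG, off=1): starts [15, 47, 60, 66, 82, 95, 113, 133, 156, 166, 179, 208] → cuts [16, 48, 61, 67, 83, 96, 114, 134, 157, 167, 180, 209]
  DwuII (ATCCATA, off=1): starts [20, 37, 88, 100, 171, 194, 243, 253, 262] → cuts [21, 38, 89, 101, 172, 195, 244, 254, 263]
  WciII (GCGAG, off=1): starts [28, 77, 107, 120, 142, 188, 201, 224] → cuts [29, 78, 108, 121, 143, 189, 202, 225]

Pooled cuts: [16, 21, 29, 38, 48, 61, 67, 78, 83, 89, 96, 101, 108, 114, 121, 134, 143, 157, 167, 172, 180, 189, 195, 202, 209, 225, 244, 254, 263]

Fragments:
  16→21: 5 bp
  21→29: 8 bp
  29→38: 9 bp
  38→48: 10 bp
  48→61: 13 bp
  61→67: 6 bp
  67→78: 11 bp
  78→83: 5 bp
  83→89: 6 bp
  89→96: 7 bp
  96→101: 5 bp
  101→108: 7 bp
  108→114: 6 bp
  114→121: 7 bp
  121→134: 13 bp
  134→143: 9 bp
  143→157: 14 bp
  157→167: 10 bp
  167→172: 5 bp
  172→180: 8 bp
  180→189: 9 bp
  189→195: 6 bp
  195→202: 7 bp
  202→209: 7 bp
  209→225: 16 bp
  225→244: 19 bp
  244→254: 10 bp
  254→263: 9 bp
  263→16 (wrap): 272-263+16 = 25 bp

[5,5,5,5,6,6,6,6,7,7,7,7,7,8,8,9,9,9,9,10,10,10,11,13,13,14,16,19,25]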